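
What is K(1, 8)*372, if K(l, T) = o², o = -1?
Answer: 372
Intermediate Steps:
K(l, T) = 1 (K(l, T) = (-1)² = 1)
K(1, 8)*372 = 1*372 = 372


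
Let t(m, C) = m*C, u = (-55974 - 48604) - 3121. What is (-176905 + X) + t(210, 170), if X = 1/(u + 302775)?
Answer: -27545706579/195076 ≈ -1.4121e+5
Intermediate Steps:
u = -107699 (u = -104578 - 3121 = -107699)
t(m, C) = C*m
X = 1/195076 (X = 1/(-107699 + 302775) = 1/195076 ≈ 5.1262e-6)
(-176905 + X) + t(210, 170) = (-176905 + 1/195076) + 170*210 = -34509919779/195076 + 35700 = -27545706579/195076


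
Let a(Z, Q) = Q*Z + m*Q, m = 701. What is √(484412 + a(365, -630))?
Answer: 4*I*√11698 ≈ 432.63*I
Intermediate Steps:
a(Z, Q) = 701*Q + Q*Z (a(Z, Q) = Q*Z + 701*Q = 701*Q + Q*Z)
√(484412 + a(365, -630)) = √(484412 - 630*(701 + 365)) = √(484412 - 630*1066) = √(484412 - 671580) = √(-187168) = 4*I*√11698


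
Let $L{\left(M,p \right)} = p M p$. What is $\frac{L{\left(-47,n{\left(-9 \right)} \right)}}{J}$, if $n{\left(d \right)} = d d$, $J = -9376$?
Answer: $\frac{308367}{9376} \approx 32.889$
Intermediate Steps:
$n{\left(d \right)} = d^{2}$
$L{\left(M,p \right)} = M p^{2}$ ($L{\left(M,p \right)} = M p p = M p^{2}$)
$\frac{L{\left(-47,n{\left(-9 \right)} \right)}}{J} = \frac{\left(-47\right) \left(\left(-9\right)^{2}\right)^{2}}{-9376} = - 47 \cdot 81^{2} \left(- \frac{1}{9376}\right) = \left(-47\right) 6561 \left(- \frac{1}{9376}\right) = \left(-308367\right) \left(- \frac{1}{9376}\right) = \frac{308367}{9376}$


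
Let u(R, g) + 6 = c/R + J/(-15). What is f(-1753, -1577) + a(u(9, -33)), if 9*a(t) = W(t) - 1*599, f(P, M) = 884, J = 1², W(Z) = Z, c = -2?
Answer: 330782/405 ≈ 816.75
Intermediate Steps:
J = 1
u(R, g) = -91/15 - 2/R (u(R, g) = -6 + (-2/R + 1/(-15)) = -6 + (-2/R + 1*(-1/15)) = -6 + (-2/R - 1/15) = -6 + (-1/15 - 2/R) = -91/15 - 2/R)
a(t) = -599/9 + t/9 (a(t) = (t - 1*599)/9 = (t - 599)/9 = (-599 + t)/9 = -599/9 + t/9)
f(-1753, -1577) + a(u(9, -33)) = 884 + (-599/9 + (-91/15 - 2/9)/9) = 884 + (-599/9 + (⅑)*(-283/45)) = 884 + (-599/9 - 283/405) = 884 - 27238/405 = 330782/405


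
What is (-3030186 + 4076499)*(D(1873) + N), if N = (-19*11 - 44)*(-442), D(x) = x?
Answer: 118964741787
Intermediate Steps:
N = 111826 (N = (-209 - 44)*(-442) = -253*(-442) = 111826)
(-3030186 + 4076499)*(D(1873) + N) = (-3030186 + 4076499)*(1873 + 111826) = 1046313*113699 = 118964741787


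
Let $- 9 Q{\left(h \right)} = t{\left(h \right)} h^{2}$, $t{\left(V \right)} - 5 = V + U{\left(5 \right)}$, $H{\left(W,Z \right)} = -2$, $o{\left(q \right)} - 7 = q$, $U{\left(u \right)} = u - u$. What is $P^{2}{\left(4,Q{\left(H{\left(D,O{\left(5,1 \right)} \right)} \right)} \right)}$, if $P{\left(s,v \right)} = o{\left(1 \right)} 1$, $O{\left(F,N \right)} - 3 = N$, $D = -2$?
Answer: $64$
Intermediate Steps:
$O{\left(F,N \right)} = 3 + N$
$U{\left(u \right)} = 0$
$o{\left(q \right)} = 7 + q$
$t{\left(V \right)} = 5 + V$ ($t{\left(V \right)} = 5 + \left(V + 0\right) = 5 + V$)
$Q{\left(h \right)} = - \frac{h^{2} \left(5 + h\right)}{9}$ ($Q{\left(h \right)} = - \frac{\left(5 + h\right) h^{2}}{9} = - \frac{h^{2} \left(5 + h\right)}{9}$)
$P{\left(s,v \right)} = 8$ ($P{\left(s,v \right)} = \left(7 + 1\right) 1 = 8 \cdot 1 = 8$)
$P^{2}{\left(4,Q{\left(H{\left(D,O{\left(5,1 \right)} \right)} \right)} \right)} = 8^{2} = 64$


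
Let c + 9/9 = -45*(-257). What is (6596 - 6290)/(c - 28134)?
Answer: -153/8285 ≈ -0.018467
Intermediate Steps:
c = 11564 (c = -1 - 45*(-257) = -1 + 11565 = 11564)
(6596 - 6290)/(c - 28134) = (6596 - 6290)/(11564 - 28134) = 306/(-16570) = 306*(-1/16570) = -153/8285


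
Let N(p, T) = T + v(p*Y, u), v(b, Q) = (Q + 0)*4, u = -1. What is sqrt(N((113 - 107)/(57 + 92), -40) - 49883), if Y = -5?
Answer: I*sqrt(49927) ≈ 223.44*I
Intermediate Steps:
v(b, Q) = 4*Q (v(b, Q) = Q*4 = 4*Q)
N(p, T) = -4 + T (N(p, T) = T + 4*(-1) = T - 4 = -4 + T)
sqrt(N((113 - 107)/(57 + 92), -40) - 49883) = sqrt((-4 - 40) - 49883) = sqrt(-44 - 49883) = sqrt(-49927) = I*sqrt(49927)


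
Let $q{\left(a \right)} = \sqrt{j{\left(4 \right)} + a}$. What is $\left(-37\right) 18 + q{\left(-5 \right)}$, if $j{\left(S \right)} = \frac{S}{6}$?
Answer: $-666 + \frac{i \sqrt{39}}{3} \approx -666.0 + 2.0817 i$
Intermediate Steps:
$j{\left(S \right)} = \frac{S}{6}$ ($j{\left(S \right)} = S \frac{1}{6} = \frac{S}{6}$)
$q{\left(a \right)} = \sqrt{\frac{2}{3} + a}$ ($q{\left(a \right)} = \sqrt{\frac{1}{6} \cdot 4 + a} = \sqrt{\frac{2}{3} + a}$)
$\left(-37\right) 18 + q{\left(-5 \right)} = \left(-37\right) 18 + \frac{\sqrt{6 + 9 \left(-5\right)}}{3} = -666 + \frac{\sqrt{6 - 45}}{3} = -666 + \frac{\sqrt{-39}}{3} = -666 + \frac{i \sqrt{39}}{3}$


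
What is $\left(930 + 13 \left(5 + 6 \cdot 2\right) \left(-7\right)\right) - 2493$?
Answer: $-3110$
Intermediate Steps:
$\left(930 + 13 \left(5 + 6 \cdot 2\right) \left(-7\right)\right) - 2493 = \left(930 + 13 \left(5 + 12\right) \left(-7\right)\right) - 2493 = \left(930 + 13 \cdot 17 \left(-7\right)\right) - 2493 = \left(930 + 221 \left(-7\right)\right) - 2493 = \left(930 - 1547\right) - 2493 = -617 - 2493 = -3110$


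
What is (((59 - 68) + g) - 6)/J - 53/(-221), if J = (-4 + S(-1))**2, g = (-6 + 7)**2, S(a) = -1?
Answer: -1769/5525 ≈ -0.32018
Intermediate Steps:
g = 1 (g = 1**2 = 1)
J = 25 (J = (-4 - 1)**2 = (-5)**2 = 25)
(((59 - 68) + g) - 6)/J - 53/(-221) = (((59 - 68) + 1) - 6)/25 - 53/(-221) = ((-9 + 1) - 6)*(1/25) - 53*(-1/221) = (-8 - 6)*(1/25) + 53/221 = -14*1/25 + 53/221 = -14/25 + 53/221 = -1769/5525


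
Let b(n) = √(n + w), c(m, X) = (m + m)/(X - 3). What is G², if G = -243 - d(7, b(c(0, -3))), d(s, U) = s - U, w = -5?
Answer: (250 - I*√5)² ≈ 62495.0 - 1118.0*I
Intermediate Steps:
c(m, X) = 2*m/(-3 + X) (c(m, X) = (2*m)/(-3 + X) = 2*m/(-3 + X))
b(n) = √(-5 + n) (b(n) = √(n - 5) = √(-5 + n))
G = -250 + I*√5 (G = -243 - (7 - √(-5 + 2*0/(-3 - 3))) = -243 - (7 - √(-5 + 2*0/(-6))) = -243 - (7 - √(-5 + 2*0*(-⅙))) = -243 - (7 - √(-5 + 0)) = -243 - (7 - √(-5)) = -243 - (7 - I*√5) = -243 + (-7 + I*√5) = -250 + I*√5 ≈ -250.0 + 2.2361*I)
G² = (-250 + I*√5)²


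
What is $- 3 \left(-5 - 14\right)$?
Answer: $57$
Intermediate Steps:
$- 3 \left(-5 - 14\right) = \left(-3\right) \left(-19\right) = 57$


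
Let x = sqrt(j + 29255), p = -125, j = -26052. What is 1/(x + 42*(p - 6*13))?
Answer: -8526/72689473 - sqrt(3203)/72689473 ≈ -0.00011807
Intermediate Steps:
x = sqrt(3203) (x = sqrt(-26052 + 29255) = sqrt(3203) ≈ 56.595)
1/(x + 42*(p - 6*13)) = 1/(sqrt(3203) + 42*(-125 - 6*13)) = 1/(sqrt(3203) + 42*(-125 - 78)) = 1/(sqrt(3203) + 42*(-203)) = 1/(sqrt(3203) - 8526) = 1/(-8526 + sqrt(3203))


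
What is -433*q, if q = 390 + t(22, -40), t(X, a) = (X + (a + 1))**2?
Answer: -294007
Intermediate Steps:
t(X, a) = (1 + X + a)**2 (t(X, a) = (X + (1 + a))**2 = (1 + X + a)**2)
q = 679 (q = 390 + (1 + 22 - 40)**2 = 390 + (-17)**2 = 390 + 289 = 679)
-433*q = -433*679 = -294007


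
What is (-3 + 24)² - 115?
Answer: 326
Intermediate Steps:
(-3 + 24)² - 115 = 21² - 115 = 441 - 115 = 326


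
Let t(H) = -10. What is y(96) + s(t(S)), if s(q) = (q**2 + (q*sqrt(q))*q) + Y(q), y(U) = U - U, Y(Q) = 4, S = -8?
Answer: 104 + 100*I*sqrt(10) ≈ 104.0 + 316.23*I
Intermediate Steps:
y(U) = 0
s(q) = 4 + q**2 + q**(5/2) (s(q) = (q**2 + (q*sqrt(q))*q) + 4 = (q**2 + q**(3/2)*q) + 4 = (q**2 + q**(5/2)) + 4 = 4 + q**2 + q**(5/2))
y(96) + s(t(S)) = 0 + (4 + (-10)**2 + (-10)**(5/2)) = 0 + (4 + 100 + 100*I*sqrt(10)) = 0 + (104 + 100*I*sqrt(10)) = 104 + 100*I*sqrt(10)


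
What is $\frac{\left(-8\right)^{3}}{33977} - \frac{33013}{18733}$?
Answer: $- \frac{1131273997}{636491141} \approx -1.7774$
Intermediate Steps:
$\frac{\left(-8\right)^{3}}{33977} - \frac{33013}{18733} = \left(-512\right) \frac{1}{33977} - \frac{33013}{18733} = - \frac{512}{33977} - \frac{33013}{18733} = - \frac{1131273997}{636491141}$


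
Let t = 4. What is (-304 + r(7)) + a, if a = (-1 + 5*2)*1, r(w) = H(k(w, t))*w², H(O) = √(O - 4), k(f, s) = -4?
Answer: -295 + 98*I*√2 ≈ -295.0 + 138.59*I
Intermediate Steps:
H(O) = √(-4 + O)
r(w) = 2*I*√2*w² (r(w) = √(-4 - 4)*w² = √(-8)*w² = (2*I*√2)*w² = 2*I*√2*w²)
a = 9 (a = (-1 + 10)*1 = 9*1 = 9)
(-304 + r(7)) + a = (-304 + 2*I*√2*7²) + 9 = (-304 + 2*I*√2*49) + 9 = (-304 + 98*I*√2) + 9 = -295 + 98*I*√2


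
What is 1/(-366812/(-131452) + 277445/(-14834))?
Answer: -487489742/7757352733 ≈ -0.062842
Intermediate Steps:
1/(-366812/(-131452) + 277445/(-14834)) = 1/(-366812*(-1/131452) + 277445*(-1/14834)) = 1/(91703/32863 - 277445/14834) = 1/(-7757352733/487489742) = -487489742/7757352733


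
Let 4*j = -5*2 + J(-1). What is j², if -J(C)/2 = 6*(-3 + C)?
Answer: 361/4 ≈ 90.250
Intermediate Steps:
J(C) = 36 - 12*C (J(C) = -12*(-3 + C) = -2*(-18 + 6*C) = 36 - 12*C)
j = 19/2 (j = (-5*2 + (36 - 12*(-1)))/4 = (-10 + (36 + 12))/4 = (-10 + 48)/4 = (¼)*38 = 19/2 ≈ 9.5000)
j² = (19/2)² = 361/4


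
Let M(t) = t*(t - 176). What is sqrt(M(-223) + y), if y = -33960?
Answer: 3*sqrt(6113) ≈ 234.56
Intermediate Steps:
M(t) = t*(-176 + t)
sqrt(M(-223) + y) = sqrt(-223*(-176 - 223) - 33960) = sqrt(-223*(-399) - 33960) = sqrt(88977 - 33960) = sqrt(55017) = 3*sqrt(6113)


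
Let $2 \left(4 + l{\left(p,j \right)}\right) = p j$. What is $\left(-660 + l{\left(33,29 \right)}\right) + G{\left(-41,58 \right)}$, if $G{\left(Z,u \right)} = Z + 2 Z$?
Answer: $- \frac{617}{2} \approx -308.5$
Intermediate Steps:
$l{\left(p,j \right)} = -4 + \frac{j p}{2}$ ($l{\left(p,j \right)} = -4 + \frac{p j}{2} = -4 + \frac{j p}{2}$)
$G{\left(Z,u \right)} = 3 Z$
$\left(-660 + l{\left(33,29 \right)}\right) + G{\left(-41,58 \right)} = \left(-660 - \left(4 - \frac{957}{2}\right)\right) + 3 \left(-41\right) = \left(-660 + \left(-4 + \frac{957}{2}\right)\right) - 123 = \left(-660 + \frac{949}{2}\right) - 123 = - \frac{371}{2} - 123 = - \frac{617}{2}$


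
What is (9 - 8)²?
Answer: 1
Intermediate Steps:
(9 - 8)² = 1² = 1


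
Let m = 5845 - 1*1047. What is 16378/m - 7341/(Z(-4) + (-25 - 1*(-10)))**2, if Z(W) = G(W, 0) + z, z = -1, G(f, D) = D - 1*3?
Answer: -14654830/866039 ≈ -16.922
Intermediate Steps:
G(f, D) = -3 + D (G(f, D) = D - 3 = -3 + D)
m = 4798 (m = 5845 - 1047 = 4798)
Z(W) = -4 (Z(W) = (-3 + 0) - 1 = -3 - 1 = -4)
16378/m - 7341/(Z(-4) + (-25 - 1*(-10)))**2 = 16378/4798 - 7341/(-4 + (-25 - 1*(-10)))**2 = 16378*(1/4798) - 7341/(-4 + (-25 + 10))**2 = 8189/2399 - 7341/(-4 - 15)**2 = 8189/2399 - 7341/((-19)**2) = 8189/2399 - 7341/361 = -14654830/866039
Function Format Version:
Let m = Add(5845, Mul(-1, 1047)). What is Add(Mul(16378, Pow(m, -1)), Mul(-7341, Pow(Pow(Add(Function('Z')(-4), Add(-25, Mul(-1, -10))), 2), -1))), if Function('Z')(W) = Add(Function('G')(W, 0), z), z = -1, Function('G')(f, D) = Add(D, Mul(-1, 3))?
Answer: Rational(-14654830, 866039) ≈ -16.922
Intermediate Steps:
Function('G')(f, D) = Add(-3, D) (Function('G')(f, D) = Add(D, -3) = Add(-3, D))
m = 4798 (m = Add(5845, -1047) = 4798)
Function('Z')(W) = -4 (Function('Z')(W) = Add(Add(-3, 0), -1) = Add(-3, -1) = -4)
Add(Mul(16378, Pow(m, -1)), Mul(-7341, Pow(Pow(Add(Function('Z')(-4), Add(-25, Mul(-1, -10))), 2), -1))) = Add(Mul(16378, Pow(4798, -1)), Mul(-7341, Pow(Pow(Add(-4, Add(-25, Mul(-1, -10))), 2), -1))) = Add(Mul(16378, Rational(1, 4798)), Mul(-7341, Pow(Pow(Add(-4, Add(-25, 10)), 2), -1))) = Add(Rational(8189, 2399), Mul(-7341, Pow(Pow(Add(-4, -15), 2), -1))) = Add(Rational(8189, 2399), Mul(-7341, Pow(Pow(-19, 2), -1))) = Add(Rational(8189, 2399), Mul(-7341, Pow(361, -1))) = Add(Rational(8189, 2399), Mul(-7341, Rational(1, 361))) = Add(Rational(8189, 2399), Rational(-7341, 361)) = Rational(-14654830, 866039)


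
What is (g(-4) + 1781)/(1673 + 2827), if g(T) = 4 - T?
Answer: 1789/4500 ≈ 0.39756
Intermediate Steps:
(g(-4) + 1781)/(1673 + 2827) = ((4 - 1*(-4)) + 1781)/(1673 + 2827) = ((4 + 4) + 1781)/4500 = (8 + 1781)*(1/4500) = 1789*(1/4500) = 1789/4500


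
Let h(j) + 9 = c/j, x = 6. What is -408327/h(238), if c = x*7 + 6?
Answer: 16196971/349 ≈ 46410.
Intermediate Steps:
c = 48 (c = 6*7 + 6 = 42 + 6 = 48)
h(j) = -9 + 48/j
-408327/h(238) = -408327/(-9 + 48/238) = -408327/(-9 + 48*(1/238)) = -408327/(-9 + 24/119) = -408327/(-1047/119) = -408327*(-119/1047) = 16196971/349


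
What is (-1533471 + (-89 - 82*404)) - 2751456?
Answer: -4318144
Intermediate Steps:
(-1533471 + (-89 - 82*404)) - 2751456 = (-1533471 + (-89 - 33128)) - 2751456 = (-1533471 - 33217) - 2751456 = -1566688 - 2751456 = -4318144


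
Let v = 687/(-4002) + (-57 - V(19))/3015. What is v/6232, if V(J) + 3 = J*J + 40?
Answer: -259481/5013033264 ≈ -5.1761e-5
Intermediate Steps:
V(J) = 37 + J² (V(J) = -3 + (J*J + 40) = -3 + (J² + 40) = -3 + (40 + J²) = 37 + J²)
v = -259481/804402 (v = 687/(-4002) + (-57 - (37 + 19²))/3015 = 687*(-1/4002) + (-57 - (37 + 361))*(1/3015) = -229/1334 + (-57 - 1*398)*(1/3015) = -229/1334 + (-57 - 398)*(1/3015) = -229/1334 - 455*1/3015 = -229/1334 - 91/603 = -259481/804402 ≈ -0.32258)
v/6232 = -259481/804402/6232 = -259481/804402*1/6232 = -259481/5013033264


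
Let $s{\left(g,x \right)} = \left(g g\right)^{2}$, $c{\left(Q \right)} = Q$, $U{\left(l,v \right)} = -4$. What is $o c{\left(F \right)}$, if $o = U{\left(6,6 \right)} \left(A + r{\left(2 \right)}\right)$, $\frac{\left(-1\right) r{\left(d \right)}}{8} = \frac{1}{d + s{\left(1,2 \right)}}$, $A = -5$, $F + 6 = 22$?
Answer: $\frac{1472}{3} \approx 490.67$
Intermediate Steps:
$F = 16$ ($F = -6 + 22 = 16$)
$s{\left(g,x \right)} = g^{4}$ ($s{\left(g,x \right)} = \left(g^{2}\right)^{2} = g^{4}$)
$r{\left(d \right)} = - \frac{8}{1 + d}$ ($r{\left(d \right)} = - \frac{8}{d + 1^{4}} = - \frac{8}{d + 1} = - \frac{8}{1 + d}$)
$o = \frac{92}{3}$ ($o = - 4 \left(-5 - \frac{8}{1 + 2}\right) = - 4 \left(-5 - \frac{8}{3}\right) = \left(-4\right) \left(- \frac{23}{3}\right) = \frac{92}{3} \approx 30.667$)
$o c{\left(F \right)} = \frac{92}{3} \cdot 16 = \frac{1472}{3}$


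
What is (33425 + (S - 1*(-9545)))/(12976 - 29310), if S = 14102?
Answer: -28536/8167 ≈ -3.4941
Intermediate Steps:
(33425 + (S - 1*(-9545)))/(12976 - 29310) = (33425 + (14102 - 1*(-9545)))/(12976 - 29310) = (33425 + (14102 + 9545))/(-16334) = (33425 + 23647)*(-1/16334) = 57072*(-1/16334) = -28536/8167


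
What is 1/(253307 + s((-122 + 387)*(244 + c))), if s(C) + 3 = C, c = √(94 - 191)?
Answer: 317964/101107917121 - 265*I*√97/101107917121 ≈ 3.1448e-6 - 2.5813e-8*I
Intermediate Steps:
c = I*√97 (c = √(-97) = I*√97 ≈ 9.8489*I)
s(C) = -3 + C
1/(253307 + s((-122 + 387)*(244 + c))) = 1/(253307 + (-3 + (-122 + 387)*(244 + I*√97))) = 1/(253307 + (-3 + 265*(244 + I*√97))) = 1/(253307 + (-3 + (64660 + 265*I*√97))) = 1/(253307 + (64657 + 265*I*√97)) = 1/(317964 + 265*I*√97)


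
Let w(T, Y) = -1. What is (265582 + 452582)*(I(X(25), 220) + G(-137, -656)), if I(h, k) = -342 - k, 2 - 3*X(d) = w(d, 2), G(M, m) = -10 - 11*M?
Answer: 671483340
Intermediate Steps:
X(d) = 1 (X(d) = ⅔ - ⅓*(-1) = ⅔ + ⅓ = 1)
(265582 + 452582)*(I(X(25), 220) + G(-137, -656)) = (265582 + 452582)*((-342 - 1*220) + (-10 - 11*(-137))) = 718164*((-342 - 220) + (-10 + 1507)) = 718164*(-562 + 1497) = 718164*935 = 671483340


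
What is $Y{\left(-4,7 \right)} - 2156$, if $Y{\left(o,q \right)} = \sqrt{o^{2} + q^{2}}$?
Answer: $-2156 + \sqrt{65} \approx -2147.9$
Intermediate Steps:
$Y{\left(-4,7 \right)} - 2156 = \sqrt{\left(-4\right)^{2} + 7^{2}} - 2156 = \sqrt{16 + 49} - 2156 = \sqrt{65} - 2156 = -2156 + \sqrt{65}$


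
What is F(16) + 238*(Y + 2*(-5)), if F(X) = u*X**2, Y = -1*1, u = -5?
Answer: -3898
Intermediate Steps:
Y = -1
F(X) = -5*X**2
F(16) + 238*(Y + 2*(-5)) = -5*16**2 + 238*(-1 + 2*(-5)) = -5*256 + 238*(-1 - 10) = -1280 + 238*(-11) = -1280 - 2618 = -3898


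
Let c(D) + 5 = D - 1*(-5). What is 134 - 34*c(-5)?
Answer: 304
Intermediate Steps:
c(D) = D (c(D) = -5 + (D - 1*(-5)) = -5 + (D + 5) = -5 + (5 + D) = D)
134 - 34*c(-5) = 134 - 34*(-5) = 134 + 170 = 304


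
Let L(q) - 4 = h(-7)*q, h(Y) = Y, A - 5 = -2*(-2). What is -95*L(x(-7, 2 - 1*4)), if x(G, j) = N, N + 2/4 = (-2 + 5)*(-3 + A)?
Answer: 22515/2 ≈ 11258.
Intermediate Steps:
A = 9 (A = 5 - 2*(-2) = 5 + 4 = 9)
N = 35/2 (N = -½ + (-2 + 5)*(-3 + 9) = -½ + 3*6 = -½ + 18 = 35/2 ≈ 17.500)
x(G, j) = 35/2
L(q) = 4 - 7*q
-95*L(x(-7, 2 - 1*4)) = -95*(4 - 7*35/2) = -95*(4 - 245/2) = -95*(-237/2) = 22515/2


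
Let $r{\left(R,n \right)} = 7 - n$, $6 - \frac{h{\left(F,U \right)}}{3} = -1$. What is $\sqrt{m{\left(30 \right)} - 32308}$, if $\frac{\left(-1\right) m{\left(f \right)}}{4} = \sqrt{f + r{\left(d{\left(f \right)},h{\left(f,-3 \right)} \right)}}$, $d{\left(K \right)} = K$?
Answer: $2 i \sqrt{8081} \approx 179.79 i$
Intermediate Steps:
$h{\left(F,U \right)} = 21$ ($h{\left(F,U \right)} = 18 - -3 = 18 + 3 = 21$)
$m{\left(f \right)} = - 4 \sqrt{-14 + f}$ ($m{\left(f \right)} = - 4 \sqrt{f + \left(7 - 21\right)} = - 4 \sqrt{f - 14} = - 4 \sqrt{-14 + f}$)
$\sqrt{m{\left(30 \right)} - 32308} = \sqrt{- 4 \sqrt{-14 + 30} - 32308} = \sqrt{- 4 \sqrt{16} - 32308} = \sqrt{\left(-4\right) 4 - 32308} = \sqrt{-16 - 32308} = \sqrt{-32324} = 2 i \sqrt{8081}$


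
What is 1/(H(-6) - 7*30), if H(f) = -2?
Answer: -1/212 ≈ -0.0047170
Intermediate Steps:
1/(H(-6) - 7*30) = 1/(-2 - 7*30) = 1/(-2 - 210) = 1/(-212) = -1/212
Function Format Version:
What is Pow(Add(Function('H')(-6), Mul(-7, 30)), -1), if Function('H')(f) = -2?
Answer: Rational(-1, 212) ≈ -0.0047170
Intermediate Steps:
Pow(Add(Function('H')(-6), Mul(-7, 30)), -1) = Pow(Add(-2, Mul(-7, 30)), -1) = Pow(Add(-2, -210), -1) = Pow(-212, -1) = Rational(-1, 212)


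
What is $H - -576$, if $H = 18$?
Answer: $594$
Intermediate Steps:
$H - -576 = 18 - -576 = 18 + 576 = 594$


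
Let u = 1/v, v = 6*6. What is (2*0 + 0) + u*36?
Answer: 1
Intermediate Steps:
v = 36
u = 1/36 ≈ 0.027778
(2*0 + 0) + u*36 = (2*0 + 0) + (1/36)*36 = (0 + 0) + 1 = 0 + 1 = 1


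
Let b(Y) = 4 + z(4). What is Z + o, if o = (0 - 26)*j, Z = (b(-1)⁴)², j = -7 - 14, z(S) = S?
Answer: 16777762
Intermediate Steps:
j = -21
b(Y) = 8 (b(Y) = 4 + 4 = 8)
Z = 16777216 (Z = (8⁴)² = 4096² = 16777216)
o = 546 (o = (0 - 26)*(-21) = -26*(-21) = 546)
Z + o = 16777216 + 546 = 16777762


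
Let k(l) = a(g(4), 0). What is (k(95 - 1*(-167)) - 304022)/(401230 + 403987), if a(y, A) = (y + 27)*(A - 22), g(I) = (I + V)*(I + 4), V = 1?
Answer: -305496/805217 ≈ -0.37940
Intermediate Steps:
g(I) = (1 + I)*(4 + I) (g(I) = (I + 1)*(I + 4) = (1 + I)*(4 + I))
a(y, A) = (-22 + A)*(27 + y) (a(y, A) = (27 + y)*(-22 + A) = (-22 + A)*(27 + y))
k(l) = -1474 (k(l) = -594 - 22*(4 + 4**2 + 5*4) + 27*0 + 0*(4 + 4**2 + 5*4) = -594 - 22*(4 + 16 + 20) + 0 + 0*(4 + 16 + 20) = -594 - 22*40 + 0 + 0*40 = -594 - 880 + 0 + 0 = -1474)
(k(95 - 1*(-167)) - 304022)/(401230 + 403987) = (-1474 - 304022)/(401230 + 403987) = -305496/805217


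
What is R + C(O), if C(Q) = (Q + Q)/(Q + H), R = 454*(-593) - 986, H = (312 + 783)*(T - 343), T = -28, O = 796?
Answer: -109555564984/405449 ≈ -2.7021e+5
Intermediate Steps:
H = -406245 (H = (312 + 783)*(-28 - 343) = 1095*(-371) = -406245)
R = -270208 (R = -269222 - 986 = -270208)
C(Q) = 2*Q/(-406245 + Q) (C(Q) = (Q + Q)/(Q - 406245) = (2*Q)/(-406245 + Q) = 2*Q/(-406245 + Q))
R + C(O) = -270208 + 2*796/(-406245 + 796) = -270208 + 2*796/(-405449) = -270208 + 2*796*(-1/405449) = -270208 - 1592/405449 = -109555564984/405449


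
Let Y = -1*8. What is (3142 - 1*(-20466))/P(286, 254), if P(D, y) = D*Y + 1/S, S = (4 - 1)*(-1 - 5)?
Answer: -424944/41185 ≈ -10.318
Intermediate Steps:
Y = -8
S = -18 (S = 3*(-6) = -18)
P(D, y) = -1/18 - 8*D (P(D, y) = D*(-8) + 1/(-18) = -8*D - 1/18 = -1/18 - 8*D)
(3142 - 1*(-20466))/P(286, 254) = (3142 - 1*(-20466))/(-1/18 - 8*286) = (3142 + 20466)/(-1/18 - 2288) = 23608/(-41185/18) = 23608*(-18/41185) = -424944/41185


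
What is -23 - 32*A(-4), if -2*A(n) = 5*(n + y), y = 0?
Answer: -343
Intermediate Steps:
A(n) = -5*n/2 (A(n) = -5*(n + 0)/2 = -5*n/2)
-23 - 32*A(-4) = -23 - (-80)*(-4) = -23 - 32*10 = -23 - 320 = -343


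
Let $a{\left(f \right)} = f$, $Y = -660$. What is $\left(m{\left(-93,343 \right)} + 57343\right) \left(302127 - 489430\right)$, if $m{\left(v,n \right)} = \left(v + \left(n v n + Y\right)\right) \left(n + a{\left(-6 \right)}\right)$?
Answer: $690667399368281$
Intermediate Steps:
$m{\left(v,n \right)} = \left(-6 + n\right) \left(-660 + v + v n^{2}\right)$ ($m{\left(v,n \right)} = \left(v + \left(n v n - 660\right)\right) \left(n - 6\right) = \left(v + \left(v n^{2} - 660\right)\right) \left(-6 + n\right) = \left(v + \left(-660 + v n^{2}\right)\right) \left(-6 + n\right) = \left(-660 + v + v n^{2}\right) \left(-6 + n\right) = \left(-6 + n\right) \left(-660 + v + v n^{2}\right)$)
$\left(m{\left(-93,343 \right)} + 57343\right) \left(302127 - 489430\right) = \left(\left(3960 - 226380 - -558 + 343 \left(-93\right) - 93 \cdot 343^{3} - - 558 \cdot 343^{2}\right) + 57343\right) \left(302127 - 489430\right) = \left(\left(3960 - 226380 + 558 - 31899 - 3752885451 - \left(-558\right) 117649\right) + 57343\right) \left(-187303\right) = \left(\left(3960 - 226380 + 558 - 31899 - 3752885451 + 65648142\right) + 57343\right) \left(-187303\right) = \left(-3687491070 + 57343\right) \left(-187303\right) = \left(-3687433727\right) \left(-187303\right) = 690667399368281$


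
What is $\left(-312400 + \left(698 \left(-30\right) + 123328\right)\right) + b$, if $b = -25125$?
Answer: $-235137$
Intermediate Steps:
$\left(-312400 + \left(698 \left(-30\right) + 123328\right)\right) + b = \left(-312400 + \left(698 \left(-30\right) + 123328\right)\right) - 25125 = \left(-312400 + \left(-20940 + 123328\right)\right) - 25125 = \left(-312400 + 102388\right) - 25125 = -210012 - 25125 = -235137$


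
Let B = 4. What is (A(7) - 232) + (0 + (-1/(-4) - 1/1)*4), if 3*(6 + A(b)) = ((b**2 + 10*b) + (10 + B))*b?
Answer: 208/3 ≈ 69.333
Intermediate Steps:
A(b) = -6 + b*(14 + b**2 + 10*b)/3 (A(b) = -6 + (((b**2 + 10*b) + (10 + 4))*b)/3 = -6 + (((b**2 + 10*b) + 14)*b)/3 = -6 + ((14 + b**2 + 10*b)*b)/3 = -6 + (b*(14 + b**2 + 10*b))/3 = -6 + b*(14 + b**2 + 10*b)/3)
(A(7) - 232) + (0 + (-1/(-4) - 1/1)*4) = ((-6 + (1/3)*7**3 + (10/3)*7**2 + (14/3)*7) - 232) + (0 + (-1/(-4) - 1/1)*4) = ((-6 + (1/3)*343 + (10/3)*49 + 98/3) - 232) + (0 + (-1*(-1/4) - 1*1)*4) = ((-6 + 343/3 + 490/3 + 98/3) - 232) + (0 + (1/4 - 1)*4) = (913/3 - 232) + (0 - 3/4*4) = 217/3 + (0 - 3) = 217/3 - 3 = 208/3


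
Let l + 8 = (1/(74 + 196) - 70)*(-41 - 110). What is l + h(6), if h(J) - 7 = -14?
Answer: 2849699/270 ≈ 10554.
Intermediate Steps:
l = 2851589/270 (l = -8 + (1/(74 + 196) - 70)*(-41 - 110) = -8 + (1/270 - 70)*(-151) = -8 - 18899/270*(-151) = -8 + 2853749/270 = 2851589/270 ≈ 10561.)
h(J) = -7 (h(J) = 7 - 14 = -7)
l + h(6) = 2851589/270 - 7 = 2849699/270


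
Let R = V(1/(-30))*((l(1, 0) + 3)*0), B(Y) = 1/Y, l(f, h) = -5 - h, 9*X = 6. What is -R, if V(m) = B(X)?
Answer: 0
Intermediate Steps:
X = ⅔ (X = (⅑)*6 = ⅔ ≈ 0.66667)
V(m) = 3/2 (V(m) = 1/(⅔) = 3/2)
R = 0 (R = 3*(((-5 - 1*0) + 3)*0)/2 = 3*(((-5 + 0) + 3)*0)/2 = 3*((-5 + 3)*0)/2 = 3*(-2*0)/2 = (3/2)*0 = 0)
-R = -1*0 = 0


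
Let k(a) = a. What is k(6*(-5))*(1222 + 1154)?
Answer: -71280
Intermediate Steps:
k(6*(-5))*(1222 + 1154) = (6*(-5))*(1222 + 1154) = -30*2376 = -71280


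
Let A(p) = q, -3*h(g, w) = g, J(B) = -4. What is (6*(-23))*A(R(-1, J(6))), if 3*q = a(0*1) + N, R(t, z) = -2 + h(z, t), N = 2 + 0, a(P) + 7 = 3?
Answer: 92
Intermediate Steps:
a(P) = -4 (a(P) = -7 + 3 = -4)
h(g, w) = -g/3
N = 2
R(t, z) = -2 - z/3
q = -⅔ (q = (-4 + 2)/3 = (⅓)*(-2) = -⅔ ≈ -0.66667)
A(p) = -⅔
(6*(-23))*A(R(-1, J(6))) = (6*(-23))*(-⅔) = -138*(-⅔) = 92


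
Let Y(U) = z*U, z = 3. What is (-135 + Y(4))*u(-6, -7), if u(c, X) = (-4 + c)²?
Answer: -12300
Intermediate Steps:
Y(U) = 3*U
(-135 + Y(4))*u(-6, -7) = (-135 + 3*4)*(-4 - 6)² = (-135 + 12)*(-10)² = -123*100 = -12300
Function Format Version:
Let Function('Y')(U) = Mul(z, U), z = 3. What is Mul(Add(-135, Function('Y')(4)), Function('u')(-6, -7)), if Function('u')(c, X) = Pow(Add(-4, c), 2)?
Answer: -12300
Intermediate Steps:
Function('Y')(U) = Mul(3, U)
Mul(Add(-135, Function('Y')(4)), Function('u')(-6, -7)) = Mul(Add(-135, Mul(3, 4)), Pow(Add(-4, -6), 2)) = Mul(Add(-135, 12), Pow(-10, 2)) = Mul(-123, 100) = -12300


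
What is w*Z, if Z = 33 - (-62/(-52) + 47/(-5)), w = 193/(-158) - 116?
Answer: -99216997/20540 ≈ -4830.4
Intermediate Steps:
w = -18521/158 (w = 193*(-1/158) - 116 = -193/158 - 116 = -18521/158 ≈ -117.22)
Z = 5357/130 (Z = 33 - (-62*(-1/52) + 47*(-⅕)) = 33 - (31/26 - 47/5) = 33 - 1*(-1067/130) = 33 + 1067/130 = 5357/130 ≈ 41.208)
w*Z = -18521/158*5357/130 = -99216997/20540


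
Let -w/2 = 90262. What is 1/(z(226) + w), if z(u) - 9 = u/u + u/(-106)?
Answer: -53/9567355 ≈ -5.5397e-6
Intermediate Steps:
w = -180524 (w = -2*90262 = -180524)
z(u) = 10 - u/106 (z(u) = 9 + (u/u + u/(-106)) = 9 + (1 + u*(-1/106)) = 9 + (1 - u/106) = 10 - u/106)
1/(z(226) + w) = 1/((10 - 1/106*226) - 180524) = 1/((10 - 113/53) - 180524) = 1/(417/53 - 180524) = 1/(-9567355/53) = -53/9567355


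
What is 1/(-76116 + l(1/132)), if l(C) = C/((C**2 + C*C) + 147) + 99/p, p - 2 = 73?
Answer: -6403325/487387032981 ≈ -1.3138e-5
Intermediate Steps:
p = 75 (p = 2 + 73 = 75)
l(C) = 33/25 + C/(147 + 2*C**2) (l(C) = C/((C**2 + C*C) + 147) + 99/75 = C/((C**2 + C**2) + 147) + 99*(1/75) = C/(2*C**2 + 147) + 33/25 = C/(147 + 2*C**2) + 33/25 = 33/25 + C/(147 + 2*C**2))
1/(-76116 + l(1/132)) = 1/(-76116 + (4851 + 25/132 + 66*(1/132)**2)/(25*(147 + 2*(1/132)**2))) = 1/(-76116 + (4851 + 25*(1/132) + 66*(1/132)**2)/(25*(147 + 2*(1/132)**2))) = 1/(-76116 + (4851 + 25/132 + 66*(1/17424))/(25*(147 + 2*(1/17424)))) = 1/(-76116 + (4851 + 25/132 + 1/264)/(25*(147 + 1/8712))) = 1/(-76116 + (1/25)*(426905/88)/(1280665/8712)) = 1/(-76116 + (1/25)*(8712/1280665)*(426905/88)) = 1/(-76116 + 8452719/6403325) = 1/(-487387032981/6403325) = -6403325/487387032981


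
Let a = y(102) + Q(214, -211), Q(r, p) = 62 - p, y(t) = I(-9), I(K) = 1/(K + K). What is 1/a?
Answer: 18/4913 ≈ 0.0036637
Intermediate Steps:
I(K) = 1/(2*K)
y(t) = -1/18 (y(t) = (1/2)/(-9) = (1/2)*(-1/9) = -1/18)
a = 4913/18 (a = -1/18 + (62 - 1*(-211)) = -1/18 + (62 + 211) = -1/18 + 273 = 4913/18 ≈ 272.94)
1/a = 1/(4913/18) = 18/4913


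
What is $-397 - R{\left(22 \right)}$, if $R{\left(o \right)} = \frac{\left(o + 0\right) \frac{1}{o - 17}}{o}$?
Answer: $- \frac{1986}{5} \approx -397.2$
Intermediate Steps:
$R{\left(o \right)} = \frac{1}{-17 + o}$ ($R{\left(o \right)} = \frac{o \frac{1}{-17 + o}}{o} = \frac{1}{-17 + o}$)
$-397 - R{\left(22 \right)} = -397 - \frac{1}{-17 + 22} = -397 - \frac{1}{5} = - \frac{1986}{5}$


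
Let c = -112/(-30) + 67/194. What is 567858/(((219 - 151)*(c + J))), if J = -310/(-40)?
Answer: 19214730/27217 ≈ 705.98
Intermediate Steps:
J = 31/4 (J = -310*(-1/40) = 31/4 ≈ 7.7500)
c = 11869/2910 (c = -112*(-1/30) + 67*(1/194) = 56/15 + 67/194 = 11869/2910 ≈ 4.0787)
567858/(((219 - 151)*(c + J))) = 567858/(((219 - 151)*(11869/2910 + 31/4))) = 567858/((68*(68843/5820))) = 567858/(1170331/1455) = 567858*(1455/1170331) = 19214730/27217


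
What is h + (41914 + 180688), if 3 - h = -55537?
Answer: 278142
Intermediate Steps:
h = 55540 (h = 3 - 1*(-55537) = 3 + 55537 = 55540)
h + (41914 + 180688) = 55540 + (41914 + 180688) = 55540 + 222602 = 278142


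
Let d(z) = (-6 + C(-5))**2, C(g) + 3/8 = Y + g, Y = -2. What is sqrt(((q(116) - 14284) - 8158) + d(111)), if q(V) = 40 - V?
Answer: I*sqrt(1429703)/8 ≈ 149.46*I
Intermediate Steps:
C(g) = -19/8 + g (C(g) = -3/8 + (-2 + g) = -19/8 + g)
d(z) = 11449/64 (d(z) = (-6 + (-19/8 - 5))**2 = (-6 - 59/8)**2 = (-107/8)**2 = 11449/64)
sqrt(((q(116) - 14284) - 8158) + d(111)) = sqrt((((40 - 1*116) - 14284) - 8158) + 11449/64) = sqrt((((40 - 116) - 14284) - 8158) + 11449/64) = sqrt(((-76 - 14284) - 8158) + 11449/64) = sqrt((-14360 - 8158) + 11449/64) = sqrt(-22518 + 11449/64) = sqrt(-1429703/64) = I*sqrt(1429703)/8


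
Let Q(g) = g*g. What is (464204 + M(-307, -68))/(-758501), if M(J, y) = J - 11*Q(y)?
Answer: -413033/758501 ≈ -0.54454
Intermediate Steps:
Q(g) = g**2
M(J, y) = J - 11*y**2
(464204 + M(-307, -68))/(-758501) = (464204 + (-307 - 11*(-68)**2))/(-758501) = (464204 + (-307 - 11*4624))*(-1/758501) = (464204 + (-307 - 50864))*(-1/758501) = (464204 - 51171)*(-1/758501) = 413033*(-1/758501) = -413033/758501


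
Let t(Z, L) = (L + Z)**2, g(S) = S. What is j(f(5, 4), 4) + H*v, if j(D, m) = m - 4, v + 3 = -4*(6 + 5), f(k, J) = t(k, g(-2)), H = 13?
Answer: -611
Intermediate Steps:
f(k, J) = (-2 + k)**2
v = -47 (v = -3 - 4*(6 + 5) = -3 - 4*11 = -3 - 44 = -47)
j(D, m) = -4 + m
j(f(5, 4), 4) + H*v = (-4 + 4) + 13*(-47) = 0 - 611 = -611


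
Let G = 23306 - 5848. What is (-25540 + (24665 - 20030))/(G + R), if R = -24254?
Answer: 20905/6796 ≈ 3.0761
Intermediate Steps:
G = 17458
(-25540 + (24665 - 20030))/(G + R) = (-25540 + (24665 - 20030))/(17458 - 24254) = (-25540 + 4635)/(-6796) = -20905*(-1/6796) = 20905/6796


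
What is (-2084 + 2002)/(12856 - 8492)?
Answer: -41/2182 ≈ -0.018790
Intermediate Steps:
(-2084 + 2002)/(12856 - 8492) = -82/4364 = -82*1/4364 = -41/2182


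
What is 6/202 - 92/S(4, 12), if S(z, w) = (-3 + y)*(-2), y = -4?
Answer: -4625/707 ≈ -6.5417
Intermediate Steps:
S(z, w) = 14 (S(z, w) = (-3 - 4)*(-2) = -7*(-2) = 14)
6/202 - 92/S(4, 12) = 6/202 - 92/14 = 6*(1/202) - 92*1/14 = 3/101 - 46/7 = -4625/707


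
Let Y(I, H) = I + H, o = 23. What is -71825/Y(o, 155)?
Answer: -71825/178 ≈ -403.51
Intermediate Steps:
Y(I, H) = H + I
-71825/Y(o, 155) = -71825/(155 + 23) = -71825/178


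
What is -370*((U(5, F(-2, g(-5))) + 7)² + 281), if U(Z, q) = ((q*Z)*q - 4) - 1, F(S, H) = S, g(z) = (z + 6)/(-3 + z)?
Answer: -283050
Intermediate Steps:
g(z) = (6 + z)/(-3 + z)
U(Z, q) = -5 + Z*q² (U(Z, q) = ((Z*q)*q - 4) - 1 = (Z*q² - 4) - 1 = (-4 + Z*q²) - 1 = -5 + Z*q²)
-370*((U(5, F(-2, g(-5))) + 7)² + 281) = -370*(((-5 + 5*(-2)²) + 7)² + 281) = -370*(((-5 + 5*4) + 7)² + 281) = -370*(((-5 + 20) + 7)² + 281) = -370*((15 + 7)² + 281) = -370*(22² + 281) = -370*(484 + 281) = -370*765 = -283050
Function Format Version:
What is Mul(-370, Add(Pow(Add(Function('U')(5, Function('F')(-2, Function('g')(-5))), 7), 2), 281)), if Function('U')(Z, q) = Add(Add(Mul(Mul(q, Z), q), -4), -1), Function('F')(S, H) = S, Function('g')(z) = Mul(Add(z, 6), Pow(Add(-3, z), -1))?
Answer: -283050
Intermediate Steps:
Function('g')(z) = Mul(Pow(Add(-3, z), -1), Add(6, z)) (Function('g')(z) = Mul(Add(6, z), Pow(Add(-3, z), -1)) = Mul(Pow(Add(-3, z), -1), Add(6, z)))
Function('U')(Z, q) = Add(-5, Mul(Z, Pow(q, 2))) (Function('U')(Z, q) = Add(Add(Mul(Mul(Z, q), q), -4), -1) = Add(Add(Mul(Z, Pow(q, 2)), -4), -1) = Add(Add(-4, Mul(Z, Pow(q, 2))), -1) = Add(-5, Mul(Z, Pow(q, 2))))
Mul(-370, Add(Pow(Add(Function('U')(5, Function('F')(-2, Function('g')(-5))), 7), 2), 281)) = Mul(-370, Add(Pow(Add(Add(-5, Mul(5, Pow(-2, 2))), 7), 2), 281)) = Mul(-370, Add(Pow(Add(Add(-5, Mul(5, 4)), 7), 2), 281)) = Mul(-370, Add(Pow(Add(Add(-5, 20), 7), 2), 281)) = Mul(-370, Add(Pow(Add(15, 7), 2), 281)) = Mul(-370, Add(Pow(22, 2), 281)) = Mul(-370, Add(484, 281)) = Mul(-370, 765) = -283050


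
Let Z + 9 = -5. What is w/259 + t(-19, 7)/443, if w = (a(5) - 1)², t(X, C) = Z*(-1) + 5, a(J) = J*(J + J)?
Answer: 152652/16391 ≈ 9.3132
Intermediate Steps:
Z = -14 (Z = -9 - 5 = -14)
a(J) = 2*J² (a(J) = J*(2*J) = 2*J²)
t(X, C) = 19 (t(X, C) = -14*(-1) + 5 = 14 + 5 = 19)
w = 2401 (w = (2*5² - 1)² = (2*25 - 1)² = (50 - 1)² = 49² = 2401)
w/259 + t(-19, 7)/443 = 2401/259 + 19/443 = 2401*(1/259) + 19*(1/443) = 343/37 + 19/443 = 152652/16391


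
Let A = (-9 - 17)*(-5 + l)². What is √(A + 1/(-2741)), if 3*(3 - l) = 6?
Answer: I*√3125444437/2741 ≈ 20.396*I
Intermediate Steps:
l = 1 (l = 3 - ⅓*6 = 3 - 2 = 1)
A = -416 (A = (-9 - 17)*(-5 + 1)² = -26*(-4)² = -26*16 = -416)
√(A + 1/(-2741)) = √(-416 + 1/(-2741)) = √(-416 - 1/2741) = √(-1140257/2741) = I*√3125444437/2741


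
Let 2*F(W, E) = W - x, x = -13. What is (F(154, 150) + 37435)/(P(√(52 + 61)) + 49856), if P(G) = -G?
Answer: 1870522336/2485620623 + 75037*√113/4971241246 ≈ 0.75270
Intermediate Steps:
F(W, E) = 13/2 + W/2 (F(W, E) = (W - 1*(-13))/2 = (W + 13)/2 = (13 + W)/2 = 13/2 + W/2)
(F(154, 150) + 37435)/(P(√(52 + 61)) + 49856) = ((13/2 + (½)*154) + 37435)/(-√(52 + 61) + 49856) = ((13/2 + 77) + 37435)/(-√113 + 49856) = (167/2 + 37435)/(49856 - √113) = 75037/(2*(49856 - √113))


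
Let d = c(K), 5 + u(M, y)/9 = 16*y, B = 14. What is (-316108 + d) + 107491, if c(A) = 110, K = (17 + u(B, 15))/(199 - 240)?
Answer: -208507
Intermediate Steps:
u(M, y) = -45 + 144*y (u(M, y) = -45 + 9*(16*y) = -45 + 144*y)
K = -52 (K = (17 + (-45 + 144*15))/(199 - 240) = (17 + (-45 + 2160))/(-41) = (17 + 2115)*(-1/41) = 2132*(-1/41) = -52)
d = 110
(-316108 + d) + 107491 = (-316108 + 110) + 107491 = -315998 + 107491 = -208507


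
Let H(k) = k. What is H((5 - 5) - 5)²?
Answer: 25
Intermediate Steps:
H((5 - 5) - 5)² = ((5 - 5) - 5)² = (0 - 5)² = (-5)² = 25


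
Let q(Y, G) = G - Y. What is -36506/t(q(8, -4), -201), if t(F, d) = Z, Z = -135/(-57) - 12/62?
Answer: -21502034/1281 ≈ -16785.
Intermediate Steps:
Z = 1281/589 (Z = -135*(-1/57) - 12*1/62 = 45/19 - 6/31 = 1281/589 ≈ 2.1749)
t(F, d) = 1281/589
-36506/t(q(8, -4), -201) = -36506/1281/589 = -36506*589/1281 = -21502034/1281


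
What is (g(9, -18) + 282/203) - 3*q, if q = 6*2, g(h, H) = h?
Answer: -5199/203 ≈ -25.611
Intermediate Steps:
q = 12
(g(9, -18) + 282/203) - 3*q = (9 + 282/203) - 3*12 = (9 + 282*(1/203)) - 36 = (9 + 282/203) - 36 = 2109/203 - 36 = -5199/203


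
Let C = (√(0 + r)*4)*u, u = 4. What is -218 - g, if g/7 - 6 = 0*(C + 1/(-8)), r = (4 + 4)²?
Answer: -260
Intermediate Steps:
r = 64 (r = 8² = 64)
C = 128 (C = (√(0 + 64)*4)*4 = (√64*4)*4 = (8*4)*4 = 32*4 = 128)
g = 42 (g = 42 + 7*(0*(128 + 1/(-8))) = 42 + 7*(0*(128 - ⅛)) = 42 + 7*(0*(1023/8)) = 42 + 7*0 = 42 + 0 = 42)
-218 - g = -218 - 1*42 = -218 - 42 = -260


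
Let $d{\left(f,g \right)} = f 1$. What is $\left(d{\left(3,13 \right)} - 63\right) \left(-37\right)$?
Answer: $2220$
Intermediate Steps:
$d{\left(f,g \right)} = f$
$\left(d{\left(3,13 \right)} - 63\right) \left(-37\right) = \left(3 - 63\right) \left(-37\right) = \left(-60\right) \left(-37\right) = 2220$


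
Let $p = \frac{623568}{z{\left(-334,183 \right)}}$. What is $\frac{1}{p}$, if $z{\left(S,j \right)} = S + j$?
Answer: $- \frac{151}{623568} \approx -0.00024215$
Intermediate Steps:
$p = - \frac{623568}{151}$ ($p = \frac{623568}{-334 + 183} = \frac{623568}{-151} = 623568 \left(- \frac{1}{151}\right) = - \frac{623568}{151} \approx -4129.6$)
$\frac{1}{p} = \frac{1}{- \frac{623568}{151}} = - \frac{151}{623568}$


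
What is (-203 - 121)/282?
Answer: -54/47 ≈ -1.1489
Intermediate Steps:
(-203 - 121)/282 = -324*1/282 = -54/47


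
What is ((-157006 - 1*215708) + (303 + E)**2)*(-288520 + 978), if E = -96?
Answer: 94850041830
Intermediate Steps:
((-157006 - 1*215708) + (303 + E)**2)*(-288520 + 978) = ((-157006 - 1*215708) + (303 - 96)**2)*(-288520 + 978) = ((-157006 - 215708) + 207**2)*(-287542) = (-372714 + 42849)*(-287542) = -329865*(-287542) = 94850041830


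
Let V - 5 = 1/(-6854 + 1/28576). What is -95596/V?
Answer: -18723423287188/979270939 ≈ -19120.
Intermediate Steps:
V = 979270939/195859903 (V = 5 + 1/(-6854 + 1/28576) = 5 + 1/(-195859903/28576) = 5 - 28576/195859903 = 979270939/195859903 ≈ 4.9999)
-95596/V = -95596/979270939/195859903 = -95596*195859903/979270939 = -18723423287188/979270939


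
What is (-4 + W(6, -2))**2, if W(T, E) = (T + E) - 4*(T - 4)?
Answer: 64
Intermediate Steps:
W(T, E) = 16 + E - 3*T (W(T, E) = (E + T) - 4*(-4 + T) = (E + T) + (16 - 4*T) = 16 + E - 3*T)
(-4 + W(6, -2))**2 = (-4 + (16 - 2 - 3*6))**2 = (-4 + (16 - 2 - 18))**2 = (-4 - 4)**2 = (-8)**2 = 64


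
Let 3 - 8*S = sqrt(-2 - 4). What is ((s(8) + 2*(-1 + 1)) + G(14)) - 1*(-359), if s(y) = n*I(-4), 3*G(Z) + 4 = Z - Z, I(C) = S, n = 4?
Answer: 2155/6 - I*sqrt(6)/2 ≈ 359.17 - 1.2247*I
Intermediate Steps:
S = 3/8 - I*sqrt(6)/8 (S = 3/8 - sqrt(-2 - 4)/8 = 3/8 - I*sqrt(6)/8 ≈ 0.375 - 0.30619*I)
I(C) = 3/8 - I*sqrt(6)/8
G(Z) = -4/3 (G(Z) = -4/3 + (Z - Z)/3 = -4/3 + (1/3)*0 = -4/3 + 0 = -4/3)
s(y) = 3/2 - I*sqrt(6)/2 (s(y) = 4*(3/8 - I*sqrt(6)/8) = 3/2 - I*sqrt(6)/2)
((s(8) + 2*(-1 + 1)) + G(14)) - 1*(-359) = (((3/2 - I*sqrt(6)/2) + 2*(-1 + 1)) - 4/3) - 1*(-359) = (((3/2 - I*sqrt(6)/2) + 2*0) - 4/3) + 359 = (((3/2 - I*sqrt(6)/2) + 0) - 4/3) + 359 = ((3/2 - I*sqrt(6)/2) - 4/3) + 359 = (1/6 - I*sqrt(6)/2) + 359 = 2155/6 - I*sqrt(6)/2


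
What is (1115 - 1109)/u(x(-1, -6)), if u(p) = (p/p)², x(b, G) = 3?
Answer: 6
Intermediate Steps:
u(p) = 1 (u(p) = 1² = 1)
(1115 - 1109)/u(x(-1, -6)) = (1115 - 1109)/1 = 6*1 = 6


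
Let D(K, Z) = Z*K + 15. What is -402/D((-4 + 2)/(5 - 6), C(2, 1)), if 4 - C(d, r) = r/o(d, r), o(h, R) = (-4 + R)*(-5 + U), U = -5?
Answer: -3015/172 ≈ -17.529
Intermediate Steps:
o(h, R) = 40 - 10*R (o(h, R) = (-4 + R)*(-5 - 5) = (-4 + R)*(-10) = 40 - 10*R)
C(d, r) = 4 - r/(40 - 10*r)
D(K, Z) = 15 + K*Z (D(K, Z) = K*Z + 15 = 15 + K*Z)
-402/D((-4 + 2)/(5 - 6), C(2, 1)) = -402/(15 + ((-4 + 2)/(5 - 6))*((160 - 41*1)/(10*(4 - 1*1)))) = -402/(15 + (-2/(-1))*((160 - 41)/(10*(4 - 1)))) = -402/(15 + (-2*(-1))*((1/10)*119/3)) = -402/(15 + 2*((1/10)*(1/3)*119)) = -402/(15 + 2*(119/30)) = -402/(15 + 119/15) = -402/344/15 = -402*15/344 = -3015/172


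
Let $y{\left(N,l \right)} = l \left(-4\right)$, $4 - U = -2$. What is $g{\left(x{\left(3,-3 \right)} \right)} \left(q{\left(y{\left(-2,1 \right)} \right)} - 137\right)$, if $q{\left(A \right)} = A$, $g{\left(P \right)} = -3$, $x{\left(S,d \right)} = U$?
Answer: $423$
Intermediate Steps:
$U = 6$ ($U = 4 - -2 = 4 + 2 = 6$)
$y{\left(N,l \right)} = - 4 l$
$x{\left(S,d \right)} = 6$
$g{\left(x{\left(3,-3 \right)} \right)} \left(q{\left(y{\left(-2,1 \right)} \right)} - 137\right) = - 3 \left(\left(-4\right) 1 - 137\right) = - 3 \left(-4 - 137\right) = \left(-3\right) \left(-141\right) = 423$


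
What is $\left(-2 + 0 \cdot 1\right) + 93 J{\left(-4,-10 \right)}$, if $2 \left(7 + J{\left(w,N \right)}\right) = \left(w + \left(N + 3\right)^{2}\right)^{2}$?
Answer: $\frac{187019}{2} \approx 93510.0$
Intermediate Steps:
$J{\left(w,N \right)} = -7 + \frac{\left(w + \left(3 + N\right)^{2}\right)^{2}}{2}$ ($J{\left(w,N \right)} = -7 + \frac{\left(w + \left(N + 3\right)^{2}\right)^{2}}{2} = -7 + \frac{\left(w + \left(3 + N\right)^{2}\right)^{2}}{2}$)
$\left(-2 + 0 \cdot 1\right) + 93 J{\left(-4,-10 \right)} = \left(-2 + 0 \cdot 1\right) + 93 \left(-7 + \frac{\left(-4 + \left(3 - 10\right)^{2}\right)^{2}}{2}\right) = \left(-2 + 0\right) + 93 \left(-7 + \frac{\left(-4 + \left(-7\right)^{2}\right)^{2}}{2}\right) = -2 + 93 \left(-7 + \frac{\left(-4 + 49\right)^{2}}{2}\right) = -2 + 93 \left(-7 + \frac{45^{2}}{2}\right) = -2 + 93 \left(-7 + \frac{1}{2} \cdot 2025\right) = -2 + 93 \left(-7 + \frac{2025}{2}\right) = -2 + 93 \cdot \frac{2011}{2} = -2 + \frac{187023}{2} = \frac{187019}{2}$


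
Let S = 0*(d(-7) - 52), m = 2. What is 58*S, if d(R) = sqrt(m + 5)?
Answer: 0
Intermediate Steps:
d(R) = sqrt(7) (d(R) = sqrt(2 + 5) = sqrt(7))
S = 0 (S = 0*(sqrt(7) - 52) = 0*(-52 + sqrt(7)) = 0)
58*S = 58*0 = 0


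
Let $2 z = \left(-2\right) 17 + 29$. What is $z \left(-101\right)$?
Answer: $\frac{505}{2} \approx 252.5$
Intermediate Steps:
$z = - \frac{5}{2}$ ($z = \frac{\left(-2\right) 17 + 29}{2} = \frac{-34 + 29}{2} = \frac{1}{2} \left(-5\right) = - \frac{5}{2} \approx -2.5$)
$z \left(-101\right) = \left(- \frac{5}{2}\right) \left(-101\right) = \frac{505}{2}$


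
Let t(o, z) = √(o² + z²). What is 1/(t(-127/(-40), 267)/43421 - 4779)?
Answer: -14416394413982400/68895948904307811071 - 1736840*√114078529/68895948904307811071 ≈ -0.00020925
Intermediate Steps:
1/(t(-127/(-40), 267)/43421 - 4779) = 1/(√((-127/(-40))² + 267²)/43421 - 4779) = 1/(√((-127*(-1/40))² + 71289)*(1/43421) - 4779) = 1/(√((127/40)² + 71289)*(1/43421) - 4779) = 1/(√(16129/1600 + 71289)*(1/43421) - 4779) = 1/(√(114078529/1600)*(1/43421) - 4779) = 1/((√114078529/40)*(1/43421) - 4779) = 1/(√114078529/1736840 - 4779) = 1/(-4779 + √114078529/1736840)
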